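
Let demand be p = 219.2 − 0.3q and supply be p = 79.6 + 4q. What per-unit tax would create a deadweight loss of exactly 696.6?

77.4

Competitive equilibrium: 219.2 − 0.3q = 79.6 + 4q → q* = 32.4651, p* = 209.4605.
A tax t gives Δq = t/4.3 and wedge t, so DWL = t²/8.6.
t²/8.6 = 696.6 → t² = 5990.76 → t = 77.4.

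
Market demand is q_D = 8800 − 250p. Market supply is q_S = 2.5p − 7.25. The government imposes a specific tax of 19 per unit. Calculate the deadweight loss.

446.78

In inverse form: demand p = 35.2 − 0.004q, supply p = 2.9 + 0.4q.
Competitive equilibrium: 35.2 − 0.004q = 2.9 + 0.4q → q* = 79.9505, p* = 34.8802.
With the tax, the buyer price exceeds the seller price by 19: (35.2 − 0.004q) − (2.9 + 0.4q) = 19 → q' = 32.9208.
Δq = 79.9505 − 32.9208 = 47.0297; the wedge equals the tax, 19.
DWL = ½ × 47.0297 × 19 = 446.78.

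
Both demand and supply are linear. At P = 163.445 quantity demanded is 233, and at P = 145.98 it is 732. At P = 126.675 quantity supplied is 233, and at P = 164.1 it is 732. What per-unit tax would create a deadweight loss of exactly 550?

11

Demand slope = (145.98 − 163.445)/(732 − 233) = −0.035, so P = 171.6 − 0.035Q.
Supply slope = (164.1 − 126.675)/(732 − 233) = 0.075, so P = 109.2 + 0.075Q.
Competitive equilibrium: 171.6 − 0.035Q = 109.2 + 0.075Q → Q* = 567.2727, P* = 151.7455.
A tax t gives ΔQ = t/0.11 and wedge t, so DWL = t²/0.22.
t²/0.22 = 550 → t² = 121 → t = 11.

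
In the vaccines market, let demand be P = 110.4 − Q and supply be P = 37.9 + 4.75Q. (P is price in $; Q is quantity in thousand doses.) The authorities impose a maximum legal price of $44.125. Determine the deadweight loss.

$366.99 thousand

Competitive equilibrium: 110.4 − Q = 37.9 + 4.75Q → Q* = 12.6087, P* = 97.7913.
At the ceiling P = 44.125, quantity supplied = (44.125 − 37.9)/4.75 = 1.3105.
Willingness to pay at Q' = 1.3105: 110.4 − 1·1.3105 = 109.0895.
ΔQ = 12.6087 − 1.3105 = 11.2982; wedge = 109.0895 − 44.125 = 64.9645.
DWL = ½ × 11.2982 × 64.9645 = $366.99 thousand.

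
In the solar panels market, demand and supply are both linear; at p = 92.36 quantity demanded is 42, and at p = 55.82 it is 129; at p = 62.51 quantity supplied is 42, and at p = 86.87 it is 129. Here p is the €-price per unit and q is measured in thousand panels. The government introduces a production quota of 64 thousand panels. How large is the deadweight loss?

€149.14 thousand

Demand slope = (55.82 − 92.36)/(129 − 42) = −0.42, so p = 110 − 0.42q.
Supply slope = (86.87 − 62.51)/(129 − 42) = 0.28, so p = 50.75 + 0.28q.
Competitive equilibrium: 110 − 0.42q = 50.75 + 0.28q → q* = 84.6429, p* = 74.45.
At q = 64: demand price = 110 − 0.42·64 = 83.12; supply price = 50.75 + 0.28·64 = 68.67.
Δq = 84.6429 − 64 = 20.6429; wedge = 83.12 − 68.67 = 14.45.
Deadweight loss = ½ × 20.6429 × 14.45 = €149.14 thousand.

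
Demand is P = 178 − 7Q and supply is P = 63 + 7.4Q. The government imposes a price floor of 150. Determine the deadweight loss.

Competitive equilibrium: 178 − 7Q = 63 + 7.4Q → Q* = 7.9861, P* = 122.0972.
At the floor P = 150, quantity demanded = (178 − 150)/7 = 4.
Sellers' marginal cost at Q' = 4: 63 + 7.4·4 = 92.6.
ΔQ = 7.9861 − 4 = 3.9861; wedge = 150 − 92.6 = 57.4.
Deadweight loss = ½ × 3.9861 × 57.4 = 114.40.

114.40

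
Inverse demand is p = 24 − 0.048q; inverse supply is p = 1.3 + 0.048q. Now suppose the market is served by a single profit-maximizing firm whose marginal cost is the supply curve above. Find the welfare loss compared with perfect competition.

298.20

Competitive equilibrium: 24 − 0.048q = 1.3 + 0.048q → q* = 236.4583, p* = 12.65.
Marginal revenue: MR = 24 − 0.096q. Set MR = MC: 24 − 0.096q = 1.3 + 0.048q → q_m = 157.6389.
Price p_m = 24 − 0.048·157.6389 = 16.4333; MC(q_m) = 1.3 + 0.048·157.6389 = 8.8667.
Competitive q* = 236.4583, so Δq = 78.8194; wedge = 16.4333 − 8.8667 = 7.5666.
Welfare loss = ½ × 78.8194 × 7.5666 = 298.20.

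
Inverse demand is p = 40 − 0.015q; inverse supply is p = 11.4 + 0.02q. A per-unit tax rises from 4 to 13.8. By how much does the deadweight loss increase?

2492

Competitive equilibrium: 40 − 0.015q = 11.4 + 0.02q → q* = 817.1429, p* = 27.7429.
For a per-unit tax t: Δq = t/0.035, so DWL = ½·t·(t/0.035) = t²/0.07.
At t = 4: DWL = 228.571. At t = 13.8: DWL = 2720.571.
Increase = 2720.571 − 228.571 = 2492.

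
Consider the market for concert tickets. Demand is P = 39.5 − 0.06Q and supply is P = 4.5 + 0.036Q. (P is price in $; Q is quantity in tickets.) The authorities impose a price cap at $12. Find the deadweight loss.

Competitive equilibrium: 39.5 − 0.06Q = 4.5 + 0.036Q → Q* = 364.5833, P* = 17.625.
At the ceiling P = 12, quantity supplied = (12 − 4.5)/0.036 = 208.3333.
Willingness to pay at Q' = 208.3333: 39.5 − 0.06·208.3333 = 27.
ΔQ = 364.5833 − 208.3333 = 156.25; wedge = 27 − 12 = 15.
DWL = ½ × 156.25 × 15 = $1171.875.

$1171.875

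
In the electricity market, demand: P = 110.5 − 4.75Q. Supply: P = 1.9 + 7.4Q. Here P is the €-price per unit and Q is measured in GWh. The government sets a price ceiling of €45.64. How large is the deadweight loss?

Competitive equilibrium: 110.5 − 4.75Q = 1.9 + 7.4Q → Q* = 8.9383, P* = 68.0432.
At the ceiling P = 45.64, quantity supplied = (45.64 − 1.9)/7.4 = 5.9108.
Willingness to pay at Q' = 5.9108: 110.5 − 4.75·5.9108 = 82.4237.
ΔQ = 8.9383 − 5.9108 = 3.0275; wedge = 82.4237 − 45.64 = 36.7837.
The triangle = ½ × 3.0275 × 36.7837 = €55.68.

€55.68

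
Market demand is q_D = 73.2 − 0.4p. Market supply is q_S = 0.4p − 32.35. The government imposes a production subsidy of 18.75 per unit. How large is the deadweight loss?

In inverse form: demand p = 183 − 2.5q, supply p = 80.875 + 2.5q.
Competitive equilibrium: 183 − 2.5q = 80.875 + 2.5q → q* = 20.425, p* = 131.9375.
The subsidy lowers effective supply by 18.75: p = 62.125 + 2.5q.
New quantity: 183 − 2.5q = 62.125 + 2.5q → q' = 24.175.
Overproduction Δq = 24.175 − 20.425 = 3.75; wedge = subsidy = 18.75.
DWL = ½ × 3.75 × 18.75 = 35.16.

35.16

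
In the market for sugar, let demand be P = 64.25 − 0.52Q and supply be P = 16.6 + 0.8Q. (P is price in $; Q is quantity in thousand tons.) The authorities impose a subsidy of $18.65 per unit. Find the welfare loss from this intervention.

$131.75 thousand

Competitive equilibrium: 64.25 − 0.52Q = 16.6 + 0.8Q → Q* = 36.0985, P* = 45.4788.
The subsidy lowers effective supply by 18.65: P = 0.8Q − 2.05.
New quantity: 64.25 − 0.52Q = 0.8Q − 2.05 → Q' = 50.2273.
Overproduction ΔQ = 50.2273 − 36.0985 = 14.1288; wedge = subsidy = 18.65.
Deadweight loss = ½ × 14.1288 × 18.65 = $131.75 thousand.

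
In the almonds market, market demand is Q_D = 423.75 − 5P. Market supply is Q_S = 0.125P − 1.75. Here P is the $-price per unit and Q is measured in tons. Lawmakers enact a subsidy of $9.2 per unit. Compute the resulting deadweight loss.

$5.16

In inverse form: demand P = 84.75 − 0.2Q, supply P = 14 + 8Q.
Competitive equilibrium: 84.75 − 0.2Q = 14 + 8Q → Q* = 8.628, P* = 83.0244.
The subsidy lowers effective supply by 9.2: P = 4.8 + 8Q.
New quantity: 84.75 − 0.2Q = 4.8 + 8Q → Q' = 9.75.
Overproduction ΔQ = 9.75 − 8.628 = 1.122; wedge = subsidy = 9.2.
The triangle = ½ × 1.122 × 9.2 = $5.16.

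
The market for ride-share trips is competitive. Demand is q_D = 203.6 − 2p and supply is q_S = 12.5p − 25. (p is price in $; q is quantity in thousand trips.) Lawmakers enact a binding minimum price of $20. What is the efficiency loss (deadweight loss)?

In inverse form: demand p = 101.8 − 0.5q, supply p = 2 + 0.08q.
Competitive equilibrium: 101.8 − 0.5q = 2 + 0.08q → q* = 172.069, p* = 15.7655.
At the floor p = 20, quantity demanded = (101.8 − 20)/0.5 = 163.6.
Sellers' marginal cost at q' = 163.6: 2 + 0.08·163.6 = 15.088.
Δq = 172.069 − 163.6 = 8.469; wedge = 20 − 15.088 = 4.912.
Welfare loss = ½ × 8.469 × 4.912 = $20.80 thousand.

$20.80 thousand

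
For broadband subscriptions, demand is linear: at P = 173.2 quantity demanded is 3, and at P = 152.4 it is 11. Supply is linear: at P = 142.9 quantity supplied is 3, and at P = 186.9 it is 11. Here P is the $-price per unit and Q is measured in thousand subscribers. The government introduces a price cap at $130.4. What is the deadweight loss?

$146.46 thousand

Demand slope = (152.4 − 173.2)/(11 − 3) = −2.6, so P = 181 − 2.6Q.
Supply slope = (186.9 − 142.9)/(11 − 3) = 5.5, so P = 126.4 + 5.5Q.
Competitive equilibrium: 181 − 2.6Q = 126.4 + 5.5Q → Q* = 6.74074, P* = 163.47407.
At the ceiling P = 130.4, quantity supplied = (130.4 − 126.4)/5.5 = 0.72727.
Willingness to pay at Q' = 0.72727: 181 − 2.6·0.72727 = 179.1091.
ΔQ = 6.74074 − 0.72727 = 6.01347; wedge = 179.1091 − 130.4 = 48.7091.
The triangle = ½ × 6.01347 × 48.7091 = $146.46 thousand.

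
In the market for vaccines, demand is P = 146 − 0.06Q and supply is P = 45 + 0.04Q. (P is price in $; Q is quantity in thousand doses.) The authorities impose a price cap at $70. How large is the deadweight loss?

Competitive equilibrium: 146 − 0.06Q = 45 + 0.04Q → Q* = 1010, P* = 85.4.
At the ceiling P = 70, quantity supplied = (70 − 45)/0.04 = 625.
Willingness to pay at Q' = 625: 146 − 0.06·625 = 108.5.
ΔQ = 1010 − 625 = 385; wedge = 108.5 − 70 = 38.5.
Deadweight loss = ½ × 385 × 38.5 = $7411.25 thousand.

$7411.25 thousand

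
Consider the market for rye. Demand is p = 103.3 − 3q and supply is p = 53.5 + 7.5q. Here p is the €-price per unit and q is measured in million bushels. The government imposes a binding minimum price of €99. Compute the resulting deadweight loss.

€57.50 million

Competitive equilibrium: 103.3 − 3q = 53.5 + 7.5q → q* = 4.7429, p* = 89.0714.
At the floor p = 99, quantity demanded = (103.3 − 99)/3 = 1.4333.
Sellers' marginal cost at q' = 1.4333: 53.5 + 7.5·1.4333 = 64.2498.
Δq = 4.7429 − 1.4333 = 3.3096; wedge = 99 − 64.2498 = 34.7502.
The triangle = ½ × 3.3096 × 34.7502 = €57.50 million.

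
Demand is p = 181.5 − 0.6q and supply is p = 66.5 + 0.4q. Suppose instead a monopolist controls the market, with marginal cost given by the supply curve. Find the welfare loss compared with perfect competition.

Competitive equilibrium: 181.5 − 0.6q = 66.5 + 0.4q → q* = 115, p* = 112.5.
Marginal revenue: MR = 181.5 − 1.2q. Set MR = MC: 181.5 − 1.2q = 66.5 + 0.4q → q_m = 71.875.
Price p_m = 181.5 − 0.6·71.875 = 138.375; MC(q_m) = 66.5 + 0.4·71.875 = 95.25.
Competitive q* = 115, so Δq = 43.125; wedge = 138.375 − 95.25 = 43.125.
Welfare loss = ½ × 43.125 × 43.125 = 929.88.

929.88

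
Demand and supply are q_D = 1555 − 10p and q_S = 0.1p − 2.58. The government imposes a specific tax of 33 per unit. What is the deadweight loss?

In inverse form: demand p = 155.5 − 0.1q, supply p = 25.8 + 10q.
Competitive equilibrium: 155.5 − 0.1q = 25.8 + 10q → q* = 12.8416, p* = 154.2158.
With the tax, the buyer price exceeds the seller price by 33: (155.5 − 0.1q) − (25.8 + 10q) = 33 → q' = 9.5743.
Δq = 12.8416 − 9.5743 = 3.2673; the wedge equals the tax, 33.
The triangle = ½ × 3.2673 × 33 = 53.91.

53.91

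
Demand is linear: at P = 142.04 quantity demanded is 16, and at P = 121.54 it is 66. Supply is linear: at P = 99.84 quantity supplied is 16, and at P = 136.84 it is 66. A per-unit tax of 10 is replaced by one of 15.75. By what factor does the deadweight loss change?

2.481

Demand slope = (121.54 − 142.04)/(66 − 16) = −0.41, so P = 148.6 − 0.41Q.
Supply slope = (136.84 − 99.84)/(66 − 16) = 0.74, so P = 88 + 0.74Q.
Competitive equilibrium: 148.6 − 0.41Q = 88 + 0.74Q → Q* = 52.6957, P* = 126.9948.
For a per-unit tax t: ΔQ = t/1.15, so DWL = ½·t·(t/1.15) = t²/2.3.
At t = 10: DWL = 43.478. At t = 15.75: DWL = 107.853.
Ratio = (15.75/10)² = 2.481.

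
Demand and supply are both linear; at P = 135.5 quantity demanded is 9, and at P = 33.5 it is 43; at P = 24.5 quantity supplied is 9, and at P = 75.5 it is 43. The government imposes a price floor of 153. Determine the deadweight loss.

2093.06

Demand slope = (33.5 − 135.5)/(43 − 9) = −3, so P = 162.5 − 3Q.
Supply slope = (75.5 − 24.5)/(43 − 9) = 1.5, so P = 11 + 1.5Q.
Competitive equilibrium: 162.5 − 3Q = 11 + 1.5Q → Q* = 33.6667, P* = 61.5.
At the floor P = 153, quantity demanded = (162.5 − 153)/3 = 3.1667.
Sellers' marginal cost at Q' = 3.1667: 11 + 1.5·3.1667 = 15.7501.
ΔQ = 33.6667 − 3.1667 = 30.5; wedge = 153 − 15.7501 = 137.2499.
The triangle = ½ × 30.5 × 137.2499 = 2093.06.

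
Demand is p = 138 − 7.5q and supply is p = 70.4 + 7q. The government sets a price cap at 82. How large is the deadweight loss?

Competitive equilibrium: 138 − 7.5q = 70.4 + 7q → q* = 4.66207, p* = 103.03448.
At the ceiling p = 82, quantity supplied = (82 − 70.4)/7 = 1.65714.
Willingness to pay at q' = 1.65714: 138 − 7.5·1.65714 = 125.57145.
Δq = 4.66207 − 1.65714 = 3.00493; wedge = 125.57145 − 82 = 43.57145.
DWL = ½ × 3.00493 × 43.57145 = 65.46.

65.46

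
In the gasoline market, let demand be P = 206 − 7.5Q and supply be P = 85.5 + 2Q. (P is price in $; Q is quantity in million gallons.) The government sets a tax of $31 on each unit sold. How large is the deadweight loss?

Competitive equilibrium: 206 − 7.5Q = 85.5 + 2Q → Q* = 12.6842, P* = 110.8684.
With the tax, the buyer price exceeds the seller price by 31: (206 − 7.5Q) − (85.5 + 2Q) = 31 → Q' = 9.4211.
ΔQ = 12.6842 − 9.4211 = 3.2631; the wedge equals the tax, 31.
DWL = ½ × 3.2631 × 31 = $50.58 million.

$50.58 million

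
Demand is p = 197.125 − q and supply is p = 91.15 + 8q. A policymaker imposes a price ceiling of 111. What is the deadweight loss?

388.68

Competitive equilibrium: 197.125 − q = 91.15 + 8q → q* = 11.775, p* = 185.35.
At the ceiling p = 111, quantity supplied = (111 − 91.15)/8 = 2.4813.
Willingness to pay at q' = 2.4813: 197.125 − 1·2.4813 = 194.6437.
Δq = 11.775 − 2.4813 = 9.2937; wedge = 194.6437 − 111 = 83.6437.
The triangle = ½ × 9.2937 × 83.6437 = 388.68.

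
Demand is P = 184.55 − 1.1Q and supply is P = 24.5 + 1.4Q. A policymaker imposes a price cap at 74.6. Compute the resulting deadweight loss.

996.47

Competitive equilibrium: 184.55 − 1.1Q = 24.5 + 1.4Q → Q* = 64.02, P* = 114.128.
At the ceiling P = 74.6, quantity supplied = (74.6 − 24.5)/1.4 = 35.7857.
Willingness to pay at Q' = 35.7857: 184.55 − 1.1·35.7857 = 145.1857.
ΔQ = 64.02 − 35.7857 = 28.2343; wedge = 145.1857 − 74.6 = 70.5857.
DWL = ½ × 28.2343 × 70.5857 = 996.47.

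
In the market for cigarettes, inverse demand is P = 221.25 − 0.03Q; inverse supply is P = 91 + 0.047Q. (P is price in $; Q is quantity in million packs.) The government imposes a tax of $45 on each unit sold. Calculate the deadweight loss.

Competitive equilibrium: 221.25 − 0.03Q = 91 + 0.047Q → Q* = 1691.5584, P* = 170.5032.
With the tax, the buyer price exceeds the seller price by 45: (221.25 − 0.03Q) − (91 + 0.047Q) = 45 → Q' = 1107.1429.
ΔQ = 1691.5584 − 1107.1429 = 584.4155; the wedge equals the tax, 45.
Welfare loss = ½ × 584.4155 × 45 = $13149.35 million.

$13149.35 million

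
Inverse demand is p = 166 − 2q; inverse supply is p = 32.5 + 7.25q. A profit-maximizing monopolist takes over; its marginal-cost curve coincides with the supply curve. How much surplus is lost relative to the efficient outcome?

Competitive equilibrium: 166 − 2q = 32.5 + 7.25q → q* = 14.4324, p* = 137.1351.
Marginal revenue: MR = 166 − 4q. Set MR = MC: 166 − 4q = 32.5 + 7.25q → q_m = 11.8667.
Price p_m = 166 − 2·11.8667 = 142.2666; MC(q_m) = 32.5 + 7.25·11.8667 = 118.5336.
Competitive q* = 14.4324, so Δq = 2.5657; wedge = 142.2666 − 118.5336 = 23.733.
Deadweight loss = ½ × 2.5657 × 23.733 = 30.45.

30.45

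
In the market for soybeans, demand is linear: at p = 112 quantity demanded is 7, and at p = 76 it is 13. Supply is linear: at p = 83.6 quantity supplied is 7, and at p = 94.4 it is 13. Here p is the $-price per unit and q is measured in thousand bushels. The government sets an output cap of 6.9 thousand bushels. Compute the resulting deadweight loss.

Demand slope = (76 − 112)/(13 − 7) = −6, so p = 154 − 6q.
Supply slope = (94.4 − 83.6)/(13 − 7) = 1.8, so p = 71 + 1.8q.
Competitive equilibrium: 154 − 6q = 71 + 1.8q → q* = 10.641, p* = 90.1538.
At q = 6.9: demand price = 154 − 6·6.9 = 112.6; supply price = 71 + 1.8·6.9 = 83.42.
Δq = 10.641 − 6.9 = 3.741; wedge = 112.6 − 83.42 = 29.18.
Welfare loss = ½ × 3.741 × 29.18 = $54.58 thousand.

$54.58 thousand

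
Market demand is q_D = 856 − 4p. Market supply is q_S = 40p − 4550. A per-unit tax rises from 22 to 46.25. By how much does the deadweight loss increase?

In inverse form: demand p = 214 − 0.25q, supply p = 113.75 + 0.025q.
Competitive equilibrium: 214 − 0.25q = 113.75 + 0.025q → q* = 364.5455, p* = 122.8636.
For a per-unit tax t: Δq = t/0.275, so DWL = ½·t·(t/0.275) = t²/0.55.
At t = 22: DWL = 880. At t = 46.25: DWL = 3889.2045.
Increase = 3889.2045 − 880 = 3009.20.

3009.20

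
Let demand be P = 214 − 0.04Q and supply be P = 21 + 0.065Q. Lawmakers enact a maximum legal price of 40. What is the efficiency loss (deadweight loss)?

125446.60

Competitive equilibrium: 214 − 0.04Q = 21 + 0.065Q → Q* = 1838.09524, P* = 140.47619.
At the ceiling P = 40, quantity supplied = (40 − 21)/0.065 = 292.30769.
Willingness to pay at Q' = 292.30769: 214 − 0.04·292.30769 = 202.30769.
ΔQ = 1838.09524 − 292.30769 = 1545.78755; wedge = 202.30769 − 40 = 162.30769.
Deadweight loss = ½ × 1545.78755 × 162.30769 = 125446.60.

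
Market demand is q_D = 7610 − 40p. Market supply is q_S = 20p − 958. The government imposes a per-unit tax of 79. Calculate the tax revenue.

66728.67

In inverse form: demand p = 190.25 − 0.025q, supply p = 47.9 + 0.05q.
Competitive equilibrium: 190.25 − 0.025q = 47.9 + 0.05q → q* = 1898, p* = 142.8.
With the tax, the buyer price exceeds the seller price by 79: (190.25 − 0.025q) − (47.9 + 0.05q) = 79 → q' = 844.6667.
Tax revenue = 79 × 844.6667 = 66728.67.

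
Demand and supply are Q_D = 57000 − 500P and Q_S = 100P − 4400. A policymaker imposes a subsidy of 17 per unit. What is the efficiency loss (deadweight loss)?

In inverse form: demand P = 114 − 0.002Q, supply P = 44 + 0.01Q.
Competitive equilibrium: 114 − 0.002Q = 44 + 0.01Q → Q* = 5833.3333, P* = 102.3333.
The subsidy lowers effective supply by 17: P = 27 + 0.01Q.
New quantity: 114 − 0.002Q = 27 + 0.01Q → Q' = 7250.
Overproduction ΔQ = 7250 − 5833.3333 = 1416.6667; wedge = subsidy = 17.
DWL = ½ × 1416.6667 × 17 = 12041.67.

12041.67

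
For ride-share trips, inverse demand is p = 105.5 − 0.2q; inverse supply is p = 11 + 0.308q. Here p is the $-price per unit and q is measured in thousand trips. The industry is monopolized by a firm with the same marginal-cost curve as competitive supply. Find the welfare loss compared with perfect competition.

$701.40 thousand

Competitive equilibrium: 105.5 − 0.2q = 11 + 0.308q → q* = 186.0236, p* = 68.2953.
Marginal revenue: MR = 105.5 − 0.4q. Set MR = MC: 105.5 − 0.4q = 11 + 0.308q → q_m = 133.4746.
Price p_m = 105.5 − 0.2·133.4746 = 78.8051; MC(q_m) = 11 + 0.308·133.4746 = 52.1102.
Competitive q* = 186.0236, so Δq = 52.549; wedge = 78.8051 − 52.1102 = 26.6949.
Welfare loss = ½ × 52.549 × 26.6949 = $701.40 thousand.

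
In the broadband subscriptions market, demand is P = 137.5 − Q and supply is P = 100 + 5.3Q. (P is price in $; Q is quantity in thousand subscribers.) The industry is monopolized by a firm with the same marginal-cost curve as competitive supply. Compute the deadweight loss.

$2.09 thousand

Competitive equilibrium: 137.5 − Q = 100 + 5.3Q → Q* = 5.9524, P* = 131.5476.
Marginal revenue: MR = 137.5 − 2Q. Set MR = MC: 137.5 − 2Q = 100 + 5.3Q → Q_m = 5.137.
Price P_m = 137.5 − 1·5.137 = 132.363; MC(Q_m) = 100 + 5.3·5.137 = 127.2261.
Competitive Q* = 5.9524, so ΔQ = 0.8154; wedge = 132.363 − 127.2261 = 5.1369.
DWL = ½ × 0.8154 × 5.1369 = $2.09 thousand.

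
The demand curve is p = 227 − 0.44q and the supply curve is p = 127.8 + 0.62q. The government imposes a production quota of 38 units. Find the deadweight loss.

1637.53

Competitive equilibrium: 227 − 0.44q = 127.8 + 0.62q → q* = 93.5849, p* = 185.8226.
At q = 38: demand price = 227 − 0.44·38 = 210.28; supply price = 127.8 + 0.62·38 = 151.36.
Δq = 93.5849 − 38 = 55.5849; wedge = 210.28 − 151.36 = 58.92.
Welfare loss = ½ × 55.5849 × 58.92 = 1637.53.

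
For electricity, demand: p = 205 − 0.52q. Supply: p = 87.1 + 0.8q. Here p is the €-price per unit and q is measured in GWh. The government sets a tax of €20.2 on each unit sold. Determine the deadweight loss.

Competitive equilibrium: 205 − 0.52q = 87.1 + 0.8q → q* = 89.3182, p* = 158.5545.
With the tax, the buyer price exceeds the seller price by 20.2: (205 − 0.52q) − (87.1 + 0.8q) = 20.2 → q' = 74.0152.
Δq = 89.3182 − 74.0152 = 15.303; the wedge equals the tax, 20.2.
Deadweight loss = ½ × 15.303 × 20.2 = €154.56.

€154.56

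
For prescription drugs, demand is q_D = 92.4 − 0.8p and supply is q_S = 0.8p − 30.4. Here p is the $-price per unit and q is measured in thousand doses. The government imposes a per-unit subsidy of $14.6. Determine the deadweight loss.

$42.632 thousand

In inverse form: demand p = 115.5 − 1.25q, supply p = 38 + 1.25q.
Competitive equilibrium: 115.5 − 1.25q = 38 + 1.25q → q* = 31, p* = 76.75.
The subsidy lowers effective supply by 14.6: p = 23.4 + 1.25q.
New quantity: 115.5 − 1.25q = 23.4 + 1.25q → q' = 36.84.
Overproduction Δq = 36.84 − 31 = 5.84; wedge = subsidy = 14.6.
DWL = ½ × 5.84 × 14.6 = $42.632 thousand.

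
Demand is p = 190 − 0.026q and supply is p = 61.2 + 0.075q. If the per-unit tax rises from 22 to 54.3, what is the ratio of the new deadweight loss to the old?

6.092

Competitive equilibrium: 190 − 0.026q = 61.2 + 0.075q → q* = 1275.2475, p* = 156.8436.
For a per-unit tax t: Δq = t/0.101, so DWL = ½·t·(t/0.101) = t²/0.202.
At t = 22: DWL = 2396.040. At t = 54.3: DWL = 14596.485.
Ratio = (54.3/22)² = 6.092.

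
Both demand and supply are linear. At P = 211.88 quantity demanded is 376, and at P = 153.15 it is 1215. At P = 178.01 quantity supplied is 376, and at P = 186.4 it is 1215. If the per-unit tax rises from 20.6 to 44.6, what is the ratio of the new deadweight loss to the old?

Demand slope = (153.15 − 211.88)/(1215 − 376) = −0.07, so P = 238.2 − 0.07Q.
Supply slope = (186.4 − 178.01)/(1215 − 376) = 0.01, so P = 174.25 + 0.01Q.
Competitive equilibrium: 238.2 − 0.07Q = 174.25 + 0.01Q → Q* = 799.375, P* = 182.2438.
For a per-unit tax t: ΔQ = t/0.08, so DWL = ½·t·(t/0.08) = t²/0.16.
At t = 20.6: DWL = 2652.25. At t = 44.6: DWL = 12432.25.
Ratio = (44.6/20.6)² = 4.687.

4.687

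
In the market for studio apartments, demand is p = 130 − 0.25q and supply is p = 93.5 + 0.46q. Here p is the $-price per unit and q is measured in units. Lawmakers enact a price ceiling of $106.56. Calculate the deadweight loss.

Competitive equilibrium: 130 − 0.25q = 93.5 + 0.46q → q* = 51.4085, p* = 117.1479.
At the ceiling p = 106.56, quantity supplied = (106.56 − 93.5)/0.46 = 28.3913.
Willingness to pay at q' = 28.3913: 130 − 0.25·28.3913 = 122.9022.
Δq = 51.4085 − 28.3913 = 23.0172; wedge = 122.9022 − 106.56 = 16.3422.
Welfare loss = ½ × 23.0172 × 16.3422 = $188.08.

$188.08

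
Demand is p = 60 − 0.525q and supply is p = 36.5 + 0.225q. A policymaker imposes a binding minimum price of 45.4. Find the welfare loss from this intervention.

4.66

Competitive equilibrium: 60 − 0.525q = 36.5 + 0.225q → q* = 31.3333, p* = 43.55.
At the floor p = 45.4, quantity demanded = (60 − 45.4)/0.525 = 27.8095.
Sellers' marginal cost at q' = 27.8095: 36.5 + 0.225·27.8095 = 42.7571.
Δq = 31.3333 − 27.8095 = 3.5238; wedge = 45.4 − 42.7571 = 2.6429.
The triangle = ½ × 3.5238 × 2.6429 = 4.66.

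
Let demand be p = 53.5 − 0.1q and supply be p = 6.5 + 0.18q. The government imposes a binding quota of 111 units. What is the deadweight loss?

Competitive equilibrium: 53.5 − 0.1q = 6.5 + 0.18q → q* = 167.8571, p* = 36.7143.
At q = 111: demand price = 53.5 − 0.1·111 = 42.4; supply price = 6.5 + 0.18·111 = 26.48.
Δq = 167.8571 − 111 = 56.8571; wedge = 42.4 − 26.48 = 15.92.
DWL = ½ × 56.8571 × 15.92 = 452.58.

452.58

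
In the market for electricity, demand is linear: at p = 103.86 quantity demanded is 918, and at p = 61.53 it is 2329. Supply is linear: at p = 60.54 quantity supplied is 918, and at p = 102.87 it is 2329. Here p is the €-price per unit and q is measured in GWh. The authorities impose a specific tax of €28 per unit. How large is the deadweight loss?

€6533.33

Demand slope = (61.53 − 103.86)/(2329 − 918) = −0.03, so p = 131.4 − 0.03q.
Supply slope = (102.87 − 60.54)/(2329 − 918) = 0.03, so p = 33 + 0.03q.
Competitive equilibrium: 131.4 − 0.03q = 33 + 0.03q → q* = 1640, p* = 82.2.
With the tax, the buyer price exceeds the seller price by 28: (131.4 − 0.03q) − (33 + 0.03q) = 28 → q' = 1173.3333.
Δq = 1640 − 1173.3333 = 466.6667; the wedge equals the tax, 28.
Welfare loss = ½ × 466.6667 × 28 = €6533.33.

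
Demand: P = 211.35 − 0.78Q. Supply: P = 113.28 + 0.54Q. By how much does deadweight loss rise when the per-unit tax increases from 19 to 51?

848.48

Competitive equilibrium: 211.35 − 0.78Q = 113.28 + 0.54Q → Q* = 74.2955, P* = 153.3995.
For a per-unit tax t: ΔQ = t/1.32, so DWL = ½·t·(t/1.32) = t²/2.64.
At t = 19: DWL = 136.7424. At t = 51: DWL = 985.2273.
Increase = 985.2273 − 136.7424 = 848.48.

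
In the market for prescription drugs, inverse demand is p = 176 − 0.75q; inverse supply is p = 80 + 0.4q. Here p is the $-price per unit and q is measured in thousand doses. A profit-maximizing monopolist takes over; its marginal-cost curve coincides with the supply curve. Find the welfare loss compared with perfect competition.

Competitive equilibrium: 176 − 0.75q = 80 + 0.4q → q* = 83.4783, p* = 113.3913.
Marginal revenue: MR = 176 − 1.5q. Set MR = MC: 176 − 1.5q = 80 + 0.4q → q_m = 50.5263.
Price p_m = 176 − 0.75·50.5263 = 138.1053; MC(q_m) = 80 + 0.4·50.5263 = 100.2105.
Competitive q* = 83.4783, so Δq = 32.952; wedge = 138.1053 − 100.2105 = 37.8948.
DWL = ½ × 32.952 × 37.8948 = $624.35 thousand.

$624.35 thousand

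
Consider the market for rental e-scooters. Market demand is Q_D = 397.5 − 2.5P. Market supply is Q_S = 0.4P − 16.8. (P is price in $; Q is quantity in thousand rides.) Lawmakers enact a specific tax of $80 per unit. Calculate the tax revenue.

In inverse form: demand P = 159 − 0.4Q, supply P = 42 + 2.5Q.
Competitive equilibrium: 159 − 0.4Q = 42 + 2.5Q → Q* = 40.3448, P* = 142.8621.
With the tax, the buyer price exceeds the seller price by 80: (159 − 0.4Q) − (42 + 2.5Q) = 80 → Q' = 12.7586.
Tax revenue = 80 × 12.7586 = $1020.69 thousand.

$1020.69 thousand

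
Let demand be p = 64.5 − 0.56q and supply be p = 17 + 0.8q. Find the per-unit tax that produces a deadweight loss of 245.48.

Competitive equilibrium: 64.5 − 0.56q = 17 + 0.8q → q* = 34.9265, p* = 44.9412.
A tax t gives Δq = t/1.36 and wedge t, so DWL = t²/2.72.
t²/2.72 = 245.48 → t² = 667.7056 → t = 25.84.

25.84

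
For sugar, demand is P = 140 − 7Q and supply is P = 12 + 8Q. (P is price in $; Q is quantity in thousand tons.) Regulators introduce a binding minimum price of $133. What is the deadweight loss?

$425.63 thousand

Competitive equilibrium: 140 − 7Q = 12 + 8Q → Q* = 8.5333, P* = 80.2667.
At the floor P = 133, quantity demanded = (140 − 133)/7 = 1.
Sellers' marginal cost at Q' = 1: 12 + 8·1 = 20.
ΔQ = 8.5333 − 1 = 7.5333; wedge = 133 − 20 = 113.
Welfare loss = ½ × 7.5333 × 113 = $425.63 thousand.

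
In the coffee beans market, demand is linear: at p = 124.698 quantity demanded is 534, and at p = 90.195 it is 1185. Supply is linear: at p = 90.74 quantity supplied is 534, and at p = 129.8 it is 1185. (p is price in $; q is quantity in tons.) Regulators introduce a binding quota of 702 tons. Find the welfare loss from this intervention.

Demand slope = (90.195 − 124.698)/(1185 − 534) = −0.053, so p = 153 − 0.053q.
Supply slope = (129.8 − 90.74)/(1185 − 534) = 0.06, so p = 58.7 + 0.06q.
Competitive equilibrium: 153 − 0.053q = 58.7 + 0.06q → q* = 834.5133, p* = 108.7708.
At q = 702: demand price = 153 − 0.053·702 = 115.794; supply price = 58.7 + 0.06·702 = 100.82.
Δq = 834.5133 − 702 = 132.5133; wedge = 115.794 − 100.82 = 14.974.
Deadweight loss = ½ × 132.5133 × 14.974 = $992.13.

$992.13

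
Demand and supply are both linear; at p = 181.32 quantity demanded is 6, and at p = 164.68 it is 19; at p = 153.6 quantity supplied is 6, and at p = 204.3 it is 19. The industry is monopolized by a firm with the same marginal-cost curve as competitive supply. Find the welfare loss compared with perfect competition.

13.10

Demand slope = (164.68 − 181.32)/(19 − 6) = −1.28, so p = 189 − 1.28q.
Supply slope = (204.3 − 153.6)/(19 − 6) = 3.9, so p = 130.2 + 3.9q.
Competitive equilibrium: 189 − 1.28q = 130.2 + 3.9q → q* = 11.3514, p* = 174.4703.
Marginal revenue: MR = 189 − 2.56q. Set MR = MC: 189 − 2.56q = 130.2 + 3.9q → q_m = 9.1022.
Price p_m = 189 − 1.28·9.1022 = 177.3492; MC(q_m) = 130.2 + 3.9·9.1022 = 165.6986.
Competitive q* = 11.3514, so Δq = 2.2492; wedge = 177.3492 − 165.6986 = 11.6506.
DWL = ½ × 2.2492 × 11.6506 = 13.10.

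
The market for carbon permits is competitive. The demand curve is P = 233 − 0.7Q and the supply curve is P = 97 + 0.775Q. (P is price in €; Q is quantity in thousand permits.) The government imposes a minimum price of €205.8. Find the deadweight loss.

€2098.79 thousand

Competitive equilibrium: 233 − 0.7Q = 97 + 0.775Q → Q* = 92.20339, P* = 168.45763.
At the floor P = 205.8, quantity demanded = (233 − 205.8)/0.7 = 38.85714.
Sellers' marginal cost at Q' = 38.85714: 97 + 0.775·38.85714 = 127.11428.
ΔQ = 92.20339 − 38.85714 = 53.34625; wedge = 205.8 − 127.11428 = 78.68572.
The triangle = ½ × 53.34625 × 78.68572 = €2098.79 thousand.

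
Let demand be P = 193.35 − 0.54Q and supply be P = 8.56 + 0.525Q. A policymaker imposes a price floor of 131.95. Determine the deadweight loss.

Competitive equilibrium: 193.35 − 0.54Q = 8.56 + 0.525Q → Q* = 173.5117, P* = 99.6537.
At the floor P = 131.95, quantity demanded = (193.35 − 131.95)/0.54 = 113.7037.
Sellers' marginal cost at Q' = 113.7037: 8.56 + 0.525·113.7037 = 68.2544.
ΔQ = 173.5117 − 113.7037 = 59.808; wedge = 131.95 − 68.2544 = 63.6956.
The triangle = ½ × 59.808 × 63.6956 = 1904.75.

1904.75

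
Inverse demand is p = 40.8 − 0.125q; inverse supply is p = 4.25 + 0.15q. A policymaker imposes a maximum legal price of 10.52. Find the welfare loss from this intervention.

1141.37

Competitive equilibrium: 40.8 − 0.125q = 4.25 + 0.15q → q* = 132.9091, p* = 24.1864.
At the ceiling p = 10.52, quantity supplied = (10.52 − 4.25)/0.15 = 41.8.
Willingness to pay at q' = 41.8: 40.8 − 0.125·41.8 = 35.575.
Δq = 132.9091 − 41.8 = 91.1091; wedge = 35.575 − 10.52 = 25.055.
Deadweight loss = ½ × 91.1091 × 25.055 = 1141.37.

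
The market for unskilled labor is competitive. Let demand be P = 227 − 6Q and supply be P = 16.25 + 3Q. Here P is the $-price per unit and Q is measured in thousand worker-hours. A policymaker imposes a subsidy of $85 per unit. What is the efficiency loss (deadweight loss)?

Competitive equilibrium: 227 − 6Q = 16.25 + 3Q → Q* = 23.4167, P* = 86.5.
The subsidy lowers effective supply by 85: P = 3Q − 68.75.
New quantity: 227 − 6Q = 3Q − 68.75 → Q' = 32.8611.
Overproduction ΔQ = 32.8611 − 23.4167 = 9.4444; wedge = subsidy = 85.
Deadweight loss = ½ × 9.4444 × 85 = $401.39 thousand.

$401.39 thousand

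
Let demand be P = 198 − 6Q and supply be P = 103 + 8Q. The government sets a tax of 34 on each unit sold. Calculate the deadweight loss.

Competitive equilibrium: 198 − 6Q = 103 + 8Q → Q* = 6.7857, P* = 157.2857.
With the tax, the buyer price exceeds the seller price by 34: (198 − 6Q) − (103 + 8Q) = 34 → Q' = 4.3571.
ΔQ = 6.7857 − 4.3571 = 2.4286; the wedge equals the tax, 34.
Welfare loss = ½ × 2.4286 × 34 = 41.29.

41.29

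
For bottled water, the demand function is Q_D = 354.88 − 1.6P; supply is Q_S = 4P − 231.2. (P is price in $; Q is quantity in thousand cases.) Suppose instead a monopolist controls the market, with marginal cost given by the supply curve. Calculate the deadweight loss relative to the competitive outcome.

In inverse form: demand P = 221.8 − 0.625Q, supply P = 57.8 + 0.25Q.
Competitive equilibrium: 221.8 − 0.625Q = 57.8 + 0.25Q → Q* = 187.42857, P* = 104.65714.
Marginal revenue: MR = 221.8 − 1.25Q. Set MR = MC: 221.8 − 1.25Q = 57.8 + 0.25Q → Q_m = 109.33333.
Price P_m = 221.8 − 0.625·109.33333 = 153.46667; MC(Q_m) = 57.8 + 0.25·109.33333 = 85.13333.
Competitive Q* = 187.42857, so ΔQ = 78.09524; wedge = 153.46667 − 85.13333 = 68.33334.
The triangle = ½ × 78.09524 × 68.33334 = $2668.25 thousand.

$2668.25 thousand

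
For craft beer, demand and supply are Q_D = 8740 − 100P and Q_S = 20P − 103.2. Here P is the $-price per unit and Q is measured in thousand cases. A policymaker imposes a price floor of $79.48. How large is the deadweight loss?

In inverse form: demand P = 87.4 − 0.01Q, supply P = 5.16 + 0.05Q.
Competitive equilibrium: 87.4 − 0.01Q = 5.16 + 0.05Q → Q* = 1370.6667, P* = 73.6933.
At the floor P = 79.48, quantity demanded = (87.4 − 79.48)/0.01 = 792.
Sellers' marginal cost at Q' = 792: 5.16 + 0.05·792 = 44.76.
ΔQ = 1370.6667 − 792 = 578.6667; wedge = 79.48 − 44.76 = 34.72.
DWL = ½ × 578.6667 × 34.72 = $10045.65 thousand.

$10045.65 thousand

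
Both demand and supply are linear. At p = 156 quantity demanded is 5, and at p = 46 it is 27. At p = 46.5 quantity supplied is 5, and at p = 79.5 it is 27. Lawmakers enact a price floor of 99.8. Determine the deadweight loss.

102.14

Demand slope = (46 − 156)/(27 − 5) = −5, so p = 181 − 5q.
Supply slope = (79.5 − 46.5)/(27 − 5) = 1.5, so p = 39 + 1.5q.
Competitive equilibrium: 181 − 5q = 39 + 1.5q → q* = 21.8462, p* = 71.7692.
At the floor p = 99.8, quantity demanded = (181 − 99.8)/5 = 16.24.
Sellers' marginal cost at q' = 16.24: 39 + 1.5·16.24 = 63.36.
Δq = 21.8462 − 16.24 = 5.6062; wedge = 99.8 − 63.36 = 36.44.
DWL = ½ × 5.6062 × 36.44 = 102.14.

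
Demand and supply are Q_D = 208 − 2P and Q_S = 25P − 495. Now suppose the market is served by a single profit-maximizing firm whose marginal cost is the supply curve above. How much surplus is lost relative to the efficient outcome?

1517.31

In inverse form: demand P = 104 − 0.5Q, supply P = 19.8 + 0.04Q.
Competitive equilibrium: 104 − 0.5Q = 19.8 + 0.04Q → Q* = 155.9259, P* = 26.037.
Marginal revenue: MR = 104 − Q. Set MR = MC: 104 − Q = 19.8 + 0.04Q → Q_m = 80.9615.
Price P_m = 104 − 0.5·80.9615 = 63.5193; MC(Q_m) = 19.8 + 0.04·80.9615 = 23.0385.
Competitive Q* = 155.9259, so ΔQ = 74.9644; wedge = 63.5193 − 23.0385 = 40.4808.
Welfare loss = ½ × 74.9644 × 40.4808 = 1517.31.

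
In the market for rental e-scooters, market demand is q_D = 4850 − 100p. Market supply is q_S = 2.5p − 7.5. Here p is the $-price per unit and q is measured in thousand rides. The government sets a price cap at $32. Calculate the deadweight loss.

In inverse form: demand p = 48.5 − 0.01q, supply p = 3 + 0.4q.
Competitive equilibrium: 48.5 − 0.01q = 3 + 0.4q → q* = 110.9756, p* = 47.3902.
At the ceiling p = 32, quantity supplied = (32 − 3)/0.4 = 72.5.
Willingness to pay at q' = 72.5: 48.5 − 0.01·72.5 = 47.775.
Δq = 110.9756 − 72.5 = 38.4756; wedge = 47.775 − 32 = 15.775.
Welfare loss = ½ × 38.4756 × 15.775 = $303.48 thousand.

$303.48 thousand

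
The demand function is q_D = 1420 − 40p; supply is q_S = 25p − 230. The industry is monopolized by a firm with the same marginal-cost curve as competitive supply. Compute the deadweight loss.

In inverse form: demand p = 35.5 − 0.025q, supply p = 9.2 + 0.04q.
Competitive equilibrium: 35.5 − 0.025q = 9.2 + 0.04q → q* = 404.61538, p* = 25.38462.
Marginal revenue: MR = 35.5 − 0.05q. Set MR = MC: 35.5 − 0.05q = 9.2 + 0.04q → q_m = 292.22222.
Price p_m = 35.5 − 0.025·292.22222 = 28.19444; MC(q_m) = 9.2 + 0.04·292.22222 = 20.88889.
Competitive q* = 404.61538, so Δq = 112.39316; wedge = 28.19444 − 20.88889 = 7.30555.
Deadweight loss = ½ × 112.39316 × 7.30555 = 410.55.

410.55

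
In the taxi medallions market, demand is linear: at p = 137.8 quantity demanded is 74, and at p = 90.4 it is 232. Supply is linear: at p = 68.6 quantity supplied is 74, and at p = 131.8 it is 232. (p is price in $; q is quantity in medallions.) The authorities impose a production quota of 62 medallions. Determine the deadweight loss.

$4301.26

Demand slope = (90.4 − 137.8)/(232 − 74) = −0.3, so p = 160 − 0.3q.
Supply slope = (131.8 − 68.6)/(232 − 74) = 0.4, so p = 39 + 0.4q.
Competitive equilibrium: 160 − 0.3q = 39 + 0.4q → q* = 172.8571, p* = 108.1429.
At q = 62: demand price = 160 − 0.3·62 = 141.4; supply price = 39 + 0.4·62 = 63.8.
Δq = 172.8571 − 62 = 110.8571; wedge = 141.4 − 63.8 = 77.6.
Welfare loss = ½ × 110.8571 × 77.6 = $4301.26.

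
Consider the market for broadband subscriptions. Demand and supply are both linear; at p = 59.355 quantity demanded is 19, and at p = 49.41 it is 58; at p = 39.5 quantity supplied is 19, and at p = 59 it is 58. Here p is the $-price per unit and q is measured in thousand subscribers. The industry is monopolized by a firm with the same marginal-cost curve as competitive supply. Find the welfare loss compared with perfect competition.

$49.38 thousand

Demand slope = (49.41 − 59.355)/(58 − 19) = −0.255, so p = 64.2 − 0.255q.
Supply slope = (59 − 39.5)/(58 − 19) = 0.5, so p = 30 + 0.5q.
Competitive equilibrium: 64.2 − 0.255q = 30 + 0.5q → q* = 45.298, p* = 52.649.
Marginal revenue: MR = 64.2 − 0.51q. Set MR = MC: 64.2 − 0.51q = 30 + 0.5q → q_m = 33.8614.
Price p_m = 64.2 − 0.255·33.8614 = 55.5653; MC(q_m) = 30 + 0.5·33.8614 = 46.9307.
Competitive q* = 45.298, so Δq = 11.4366; wedge = 55.5653 − 46.9307 = 8.6346.
DWL = ½ × 11.4366 × 8.6346 = $49.38 thousand.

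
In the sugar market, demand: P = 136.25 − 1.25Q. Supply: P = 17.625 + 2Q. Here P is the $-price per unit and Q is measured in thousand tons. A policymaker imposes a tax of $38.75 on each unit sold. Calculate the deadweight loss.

Competitive equilibrium: 136.25 − 1.25Q = 17.625 + 2Q → Q* = 36.5, P* = 90.625.
With the tax, the buyer price exceeds the seller price by 38.75: (136.25 − 1.25Q) − (17.625 + 2Q) = 38.75 → Q' = 24.5769.
ΔQ = 36.5 − 24.5769 = 11.9231; the wedge equals the tax, 38.75.
DWL = ½ × 11.9231 × 38.75 = $231.01 thousand.

$231.01 thousand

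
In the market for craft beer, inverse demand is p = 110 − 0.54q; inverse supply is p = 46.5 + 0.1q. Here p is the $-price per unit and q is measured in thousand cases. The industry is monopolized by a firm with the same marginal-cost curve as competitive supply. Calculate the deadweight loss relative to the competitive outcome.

Competitive equilibrium: 110 − 0.54q = 46.5 + 0.1q → q* = 99.2188, p* = 56.4219.
Marginal revenue: MR = 110 − 1.08q. Set MR = MC: 110 − 1.08q = 46.5 + 0.1q → q_m = 53.8136.
Price p_m = 110 − 0.54·53.8136 = 80.9407; MC(q_m) = 46.5 + 0.1·53.8136 = 51.8814.
Competitive q* = 99.2188, so Δq = 45.4052; wedge = 80.9407 − 51.8814 = 29.0593.
The triangle = ½ × 45.4052 × 29.0593 = $659.72 thousand.

$659.72 thousand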